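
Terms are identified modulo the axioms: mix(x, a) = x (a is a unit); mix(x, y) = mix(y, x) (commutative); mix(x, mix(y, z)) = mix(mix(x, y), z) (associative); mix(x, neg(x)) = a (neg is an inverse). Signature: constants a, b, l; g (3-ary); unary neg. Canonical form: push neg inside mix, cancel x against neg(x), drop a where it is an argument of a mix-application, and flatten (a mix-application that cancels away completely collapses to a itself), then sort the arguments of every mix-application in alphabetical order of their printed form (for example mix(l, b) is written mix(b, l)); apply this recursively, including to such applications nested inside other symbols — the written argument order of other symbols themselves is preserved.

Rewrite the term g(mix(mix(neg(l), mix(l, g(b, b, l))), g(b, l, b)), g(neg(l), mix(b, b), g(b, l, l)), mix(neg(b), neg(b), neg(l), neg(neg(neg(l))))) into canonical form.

Focus inside:  mix(mix(neg(l), mix(l, g(b, b, l))), g(b, l, b))
Cancel:  l cancels
Collect terms:  mix(g(b, b, l), g(b, l, b))
Reassemble:  g(mix(g(b, b, l), g(b, l, b)), g(neg(l), mix(b, b), g(b, l, l)), mix(neg(b), neg(b), neg(l), neg(l)))

Answer: g(mix(g(b, b, l), g(b, l, b)), g(neg(l), mix(b, b), g(b, l, l)), mix(neg(b), neg(b), neg(l), neg(l)))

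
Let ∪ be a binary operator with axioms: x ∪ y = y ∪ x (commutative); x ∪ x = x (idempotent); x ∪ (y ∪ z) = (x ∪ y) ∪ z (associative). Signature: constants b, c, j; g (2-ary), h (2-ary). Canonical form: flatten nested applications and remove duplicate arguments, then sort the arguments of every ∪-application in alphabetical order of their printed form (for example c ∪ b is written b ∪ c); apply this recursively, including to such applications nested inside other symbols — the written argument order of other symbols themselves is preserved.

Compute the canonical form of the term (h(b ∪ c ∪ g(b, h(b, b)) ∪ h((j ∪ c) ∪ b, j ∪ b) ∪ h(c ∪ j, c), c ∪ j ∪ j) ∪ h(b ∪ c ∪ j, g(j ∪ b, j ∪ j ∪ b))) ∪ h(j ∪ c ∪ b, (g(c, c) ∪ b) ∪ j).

Merge nested applications:  h(b ∪ c ∪ g(b, h(b, b)) ∪ h((j ∪ c) ∪ b, j ∪ b) ∪ h(c ∪ j, c), c ∪ j ∪ j) ∪ h(b ∪ c ∪ j, g(j ∪ b, j ∪ j ∪ b)) ∪ h(j ∪ c ∪ b, (g(c, c) ∪ b) ∪ j)
Inside:  h(b ∪ c ∪ g(b, h(b, b)) ∪ h((j ∪ c) ∪ b, j ∪ b) ∪ h(c ∪ j, c), c ∪ j ∪ j)  →  h(b ∪ c ∪ g(b, h(b, b)) ∪ h(b ∪ c ∪ j, b ∪ j) ∪ h(c ∪ j, c), c ∪ j)
Canonicalize subterm:  h(b ∪ c ∪ j, g(j ∪ b, j ∪ j ∪ b))  →  h(b ∪ c ∪ j, g(b ∪ j, b ∪ j))
Simplify inside:  h(j ∪ c ∪ b, (g(c, c) ∪ b) ∪ j)  →  h(b ∪ c ∪ j, b ∪ g(c, c) ∪ j)
Sort:  h(b ∪ c ∪ g(b, h(b, b)) ∪ h(b ∪ c ∪ j, b ∪ j) ∪ h(c ∪ j, c), c ∪ j) ∪ h(b ∪ c ∪ j, b ∪ g(c, c) ∪ j) ∪ h(b ∪ c ∪ j, g(b ∪ j, b ∪ j))

Answer: h(b ∪ c ∪ g(b, h(b, b)) ∪ h(b ∪ c ∪ j, b ∪ j) ∪ h(c ∪ j, c), c ∪ j) ∪ h(b ∪ c ∪ j, b ∪ g(c, c) ∪ j) ∪ h(b ∪ c ∪ j, g(b ∪ j, b ∪ j))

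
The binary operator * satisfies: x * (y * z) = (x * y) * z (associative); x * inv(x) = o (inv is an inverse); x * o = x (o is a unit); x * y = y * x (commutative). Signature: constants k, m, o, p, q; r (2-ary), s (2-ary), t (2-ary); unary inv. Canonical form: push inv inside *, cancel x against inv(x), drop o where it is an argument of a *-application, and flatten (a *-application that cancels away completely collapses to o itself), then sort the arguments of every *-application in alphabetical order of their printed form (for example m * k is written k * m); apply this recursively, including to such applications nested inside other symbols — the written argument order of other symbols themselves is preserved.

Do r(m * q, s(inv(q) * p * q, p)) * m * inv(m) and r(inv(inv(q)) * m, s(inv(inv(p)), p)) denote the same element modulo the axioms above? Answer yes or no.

Left:  r(m * q, s(inv(q) * p * q, p)) * m * inv(m)
  Cancel inverse pairs:  m cancels
  Collect:  r(m * q, s(p, p))
Right:  r(inv(inv(q)) * m, s(inv(inv(p)), p))
  Work inside:  inv(inv(q)) * m
  Push inv inside:  distribute inv over * and collapse double inv
  Collect terms:  q * m
  Sort:  m * q
  Rebuild:  r(m * q, s(p, p))

Answer: yes — both canonical forms are r(m * q, s(p, p))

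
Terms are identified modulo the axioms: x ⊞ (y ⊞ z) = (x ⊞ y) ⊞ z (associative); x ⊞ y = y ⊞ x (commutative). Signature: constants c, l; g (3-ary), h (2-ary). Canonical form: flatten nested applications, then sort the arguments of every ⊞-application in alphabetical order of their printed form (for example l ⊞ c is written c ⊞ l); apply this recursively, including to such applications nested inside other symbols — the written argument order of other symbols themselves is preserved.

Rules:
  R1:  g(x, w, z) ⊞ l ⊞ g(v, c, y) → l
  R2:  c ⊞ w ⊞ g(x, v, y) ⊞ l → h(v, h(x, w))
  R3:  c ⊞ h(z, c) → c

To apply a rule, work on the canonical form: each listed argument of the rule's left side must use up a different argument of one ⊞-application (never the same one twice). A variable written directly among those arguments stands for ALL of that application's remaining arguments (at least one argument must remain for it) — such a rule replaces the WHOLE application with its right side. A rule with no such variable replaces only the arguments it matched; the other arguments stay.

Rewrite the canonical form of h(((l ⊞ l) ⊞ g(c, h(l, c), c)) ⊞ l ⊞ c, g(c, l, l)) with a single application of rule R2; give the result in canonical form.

Answer: h(h(h(l, c), h(c, l ⊞ l)), g(c, l, l))

Derivation:
Canonical form:  h(c ⊞ g(c, h(l, c), c) ⊞ l ⊞ l ⊞ l, g(c, l, l))
Match R2:  consume c, g(c, h(l, c), c), l;  v := h(l, c), w := l ⊞ l, x := c, y := c
The extension variable absorbs all remaining arguments, so the whole application is rewritten.
Giving:  h(h(h(l, c), h(c, l ⊞ l)), g(c, l, l))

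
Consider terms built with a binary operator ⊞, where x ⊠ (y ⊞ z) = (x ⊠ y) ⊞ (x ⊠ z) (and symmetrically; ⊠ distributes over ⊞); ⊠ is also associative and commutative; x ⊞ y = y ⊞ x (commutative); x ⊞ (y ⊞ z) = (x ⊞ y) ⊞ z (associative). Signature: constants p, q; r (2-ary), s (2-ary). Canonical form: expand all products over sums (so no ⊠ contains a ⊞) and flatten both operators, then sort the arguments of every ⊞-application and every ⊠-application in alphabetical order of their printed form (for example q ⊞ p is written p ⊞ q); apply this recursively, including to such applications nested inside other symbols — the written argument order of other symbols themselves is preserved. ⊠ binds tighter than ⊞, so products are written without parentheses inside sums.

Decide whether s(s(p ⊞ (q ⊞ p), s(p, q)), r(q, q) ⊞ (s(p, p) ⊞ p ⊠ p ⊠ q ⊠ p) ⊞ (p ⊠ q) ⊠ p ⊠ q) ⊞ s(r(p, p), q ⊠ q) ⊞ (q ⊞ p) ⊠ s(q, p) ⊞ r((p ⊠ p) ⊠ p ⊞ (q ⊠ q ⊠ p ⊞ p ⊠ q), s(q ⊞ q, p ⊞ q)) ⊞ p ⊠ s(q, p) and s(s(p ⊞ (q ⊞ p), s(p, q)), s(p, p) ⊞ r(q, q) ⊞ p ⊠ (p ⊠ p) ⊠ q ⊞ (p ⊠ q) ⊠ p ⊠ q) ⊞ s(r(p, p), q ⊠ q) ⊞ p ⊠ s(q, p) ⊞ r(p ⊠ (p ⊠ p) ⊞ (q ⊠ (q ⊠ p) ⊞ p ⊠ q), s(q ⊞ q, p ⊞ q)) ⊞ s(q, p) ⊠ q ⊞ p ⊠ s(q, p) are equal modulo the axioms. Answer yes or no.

Answer: yes — both canonical forms are p ⊠ s(q, p) ⊞ p ⊠ s(q, p) ⊞ q ⊠ s(q, p) ⊞ r(p ⊠ p ⊠ p ⊞ p ⊠ q ⊞ p ⊠ q ⊠ q, s(q ⊞ q, p ⊞ q)) ⊞ s(r(p, p), q ⊠ q) ⊞ s(s(p ⊞ p ⊞ q, s(p, q)), p ⊠ p ⊠ p ⊠ q ⊞ p ⊠ p ⊠ q ⊠ q ⊞ r(q, q) ⊞ s(p, p))

Derivation:
Left:  s(s(p ⊞ (q ⊞ p), s(p, q)), r(q, q) ⊞ (s(p, p) ⊞ p ⊠ p ⊠ q ⊠ p) ⊞ (p ⊠ q) ⊠ p ⊠ q) ⊞ s(r(p, p), q ⊠ q) ⊞ (q ⊞ p) ⊠ s(q, p) ⊞ r((p ⊠ p) ⊠ p ⊞ (q ⊠ q ⊠ p ⊞ p ⊠ q), s(q ⊞ q, p ⊞ q)) ⊞ p ⊠ s(q, p)
  Expand:  s(s(p ⊞ p ⊞ q, s(p, q)), p ⊠ p ⊠ p ⊠ q ⊞ p ⊠ p ⊠ q ⊠ q ⊞ r(q, q) ⊞ s(p, p)) ⊞ s(r(p, p), q ⊠ q) ⊞ q ⊠ s(q, p) ⊞ p ⊠ s(q, p) ⊞ r(p ⊠ p ⊠ p ⊞ p ⊠ q ⊞ p ⊠ q ⊠ q, s(q ⊞ q, p ⊞ q)) ⊞ p ⊠ s(q, p)
  Sort arguments:  p ⊠ s(q, p) ⊞ p ⊠ s(q, p) ⊞ q ⊠ s(q, p) ⊞ r(p ⊠ p ⊠ p ⊞ p ⊠ q ⊞ p ⊠ q ⊠ q, s(q ⊞ q, p ⊞ q)) ⊞ s(r(p, p), q ⊠ q) ⊞ s(s(p ⊞ p ⊞ q, s(p, q)), p ⊠ p ⊠ p ⊠ q ⊞ p ⊠ p ⊠ q ⊠ q ⊞ r(q, q) ⊞ s(p, p))
Right:  s(s(p ⊞ (q ⊞ p), s(p, q)), s(p, p) ⊞ r(q, q) ⊞ p ⊠ (p ⊠ p) ⊠ q ⊞ (p ⊠ q) ⊠ p ⊠ q) ⊞ s(r(p, p), q ⊠ q) ⊞ p ⊠ s(q, p) ⊞ r(p ⊠ (p ⊠ p) ⊞ (q ⊠ (q ⊠ p) ⊞ p ⊠ q), s(q ⊞ q, p ⊞ q)) ⊞ s(q, p) ⊠ q ⊞ p ⊠ s(q, p)
  Flatten:  s(s(p ⊞ p ⊞ q, s(p, q)), p ⊠ p ⊠ p ⊠ q ⊞ p ⊠ p ⊠ q ⊠ q ⊞ r(q, q) ⊞ s(p, p)) ⊞ s(r(p, p), q ⊠ q) ⊞ p ⊠ s(q, p) ⊞ r(p ⊠ p ⊠ p ⊞ p ⊠ q ⊞ p ⊠ q ⊠ q, s(q ⊞ q, p ⊞ q)) ⊞ q ⊠ s(q, p) ⊞ p ⊠ s(q, p)
  Order the arguments:  p ⊠ s(q, p) ⊞ p ⊠ s(q, p) ⊞ q ⊠ s(q, p) ⊞ r(p ⊠ p ⊠ p ⊞ p ⊠ q ⊞ p ⊠ q ⊠ q, s(q ⊞ q, p ⊞ q)) ⊞ s(r(p, p), q ⊠ q) ⊞ s(s(p ⊞ p ⊞ q, s(p, q)), p ⊠ p ⊠ p ⊠ q ⊞ p ⊠ p ⊠ q ⊠ q ⊞ r(q, q) ⊞ s(p, p))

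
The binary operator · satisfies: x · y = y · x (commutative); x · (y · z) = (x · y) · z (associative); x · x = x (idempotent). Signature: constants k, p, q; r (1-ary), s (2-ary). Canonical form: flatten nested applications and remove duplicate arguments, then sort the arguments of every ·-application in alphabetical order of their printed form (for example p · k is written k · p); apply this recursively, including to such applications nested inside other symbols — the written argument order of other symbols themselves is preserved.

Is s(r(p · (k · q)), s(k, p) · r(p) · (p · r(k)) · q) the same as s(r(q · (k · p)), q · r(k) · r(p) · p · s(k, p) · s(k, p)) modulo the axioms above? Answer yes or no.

Answer: yes — both canonical forms are s(r(k · p · q), p · q · r(k) · r(p) · s(k, p))

Derivation:
Left:  s(r(p · (k · q)), s(k, p) · r(p) · (p · r(k)) · q)
  Descend into:  s(k, p) · r(p) · (p · r(k)) · q
  Flatten:  s(k, p) · r(p) · p · r(k) · q
  Sort arguments:  p · q · r(k) · r(p) · s(k, p)
  Reassemble:  s(r(k · p · q), p · q · r(k) · r(p) · s(k, p))
Right:  s(r(q · (k · p)), q · r(k) · r(p) · p · s(k, p) · s(k, p))
  Descend into:  q · r(k) · r(p) · p · s(k, p) · s(k, p)
  Idempotence:  drop duplicate s(k, p)
  Sort arguments:  p · q · r(k) · r(p) · s(k, p)
  Rebuild:  s(r(k · p · q), p · q · r(k) · r(p) · s(k, p))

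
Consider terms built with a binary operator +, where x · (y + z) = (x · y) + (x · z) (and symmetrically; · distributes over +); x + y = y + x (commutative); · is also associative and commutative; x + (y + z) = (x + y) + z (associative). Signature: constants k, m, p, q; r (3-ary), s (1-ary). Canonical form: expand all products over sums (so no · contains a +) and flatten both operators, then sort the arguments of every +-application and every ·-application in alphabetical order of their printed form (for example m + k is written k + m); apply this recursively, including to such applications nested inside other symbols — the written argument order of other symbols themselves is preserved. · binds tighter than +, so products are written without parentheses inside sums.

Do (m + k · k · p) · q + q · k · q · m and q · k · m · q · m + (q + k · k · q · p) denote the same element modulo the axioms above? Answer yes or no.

Answer: no — k · k · p · q + k · m · q · q + m · q vs k · k · p · q + k · m · m · q · q + q

Derivation:
Left:  (m + k · k · p) · q + q · k · q · m
  Distribute:  m · q + k · k · p · q + k · m · q · q
  Order the arguments:  k · k · p · q + k · m · q · q + m · q
Right:  q · k · m · q · m + (q + k · k · q · p)
  Merge nested applications:  k · m · m · q · q + q + k · k · p · q
  Sort:  k · k · p · q + k · m · m · q · q + q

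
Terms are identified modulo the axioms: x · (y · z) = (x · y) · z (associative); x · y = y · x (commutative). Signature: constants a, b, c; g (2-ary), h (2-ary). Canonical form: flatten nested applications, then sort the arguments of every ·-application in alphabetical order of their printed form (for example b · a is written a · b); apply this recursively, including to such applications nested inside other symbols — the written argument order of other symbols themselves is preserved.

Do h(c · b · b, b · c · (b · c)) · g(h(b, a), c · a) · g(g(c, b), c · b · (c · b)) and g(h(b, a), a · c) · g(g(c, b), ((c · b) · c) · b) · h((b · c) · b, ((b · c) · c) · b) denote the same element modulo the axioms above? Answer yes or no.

Answer: yes — both canonical forms are g(g(c, b), b · b · c · c) · g(h(b, a), a · c) · h(b · b · c, b · b · c · c)

Derivation:
Left:  h(c · b · b, b · c · (b · c)) · g(h(b, a), c · a) · g(g(c, b), c · b · (c · b))
  Canonicalize subterm:  h(c · b · b, b · c · (b · c))  →  h(b · b · c, b · b · c · c)
  Inside:  g(h(b, a), c · a)  →  g(h(b, a), a · c)
  Canonicalize subterm:  g(g(c, b), c · b · (c · b))  →  g(g(c, b), b · b · c · c)
  Sort:  g(g(c, b), b · b · c · c) · g(h(b, a), a · c) · h(b · b · c, b · b · c · c)
Right:  g(h(b, a), a · c) · g(g(c, b), ((c · b) · c) · b) · h((b · c) · b, ((b · c) · c) · b)
  Canonicalize subterm:  g(g(c, b), ((c · b) · c) · b)  →  g(g(c, b), b · b · c · c)
  Simplify inside:  h((b · c) · b, ((b · c) · c) · b)  →  h(b · b · c, b · b · c · c)
  Sort arguments:  g(g(c, b), b · b · c · c) · g(h(b, a), a · c) · h(b · b · c, b · b · c · c)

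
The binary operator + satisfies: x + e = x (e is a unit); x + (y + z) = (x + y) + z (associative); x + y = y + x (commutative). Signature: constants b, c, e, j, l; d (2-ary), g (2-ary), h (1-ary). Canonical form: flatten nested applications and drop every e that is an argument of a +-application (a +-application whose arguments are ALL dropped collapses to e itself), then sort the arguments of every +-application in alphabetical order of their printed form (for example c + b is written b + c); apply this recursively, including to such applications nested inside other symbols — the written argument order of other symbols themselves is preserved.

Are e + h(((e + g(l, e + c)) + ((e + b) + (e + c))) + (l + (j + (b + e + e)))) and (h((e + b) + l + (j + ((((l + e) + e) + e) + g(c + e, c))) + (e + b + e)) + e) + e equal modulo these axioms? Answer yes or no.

Answer: no — h(b + b + c + g(l, c) + j + l) vs h(b + b + g(c, c) + j + l + l)

Derivation:
Left:  e + h(((e + g(l, e + c)) + ((e + b) + (e + c))) + (l + (j + (b + e + e))))
  Canonicalize subterm:  h(((e + g(l, e + c)) + ((e + b) + (e + c))) + (l + (j + (b + e + e))))  →  h(b + b + c + g(l, c) + j + l)
  Unit:  drop e
  Sort arguments:  h(b + b + c + g(l, c) + j + l)
Right:  (h((e + b) + l + (j + ((((l + e) + e) + e) + g(c + e, c))) + (e + b + e)) + e) + e
  Un-nest:  h((e + b) + l + (j + ((((l + e) + e) + e) + g(c + e, c))) + (e + b + e)) + e + e
  Canonicalize subterm:  h((e + b) + l + (j + ((((l + e) + e) + e) + g(c + e, c))) + (e + b + e))  →  h(b + b + g(c, c) + j + l + l)
  Drop the unit:  drop e (×2)
  Order the arguments:  h(b + b + g(c, c) + j + l + l)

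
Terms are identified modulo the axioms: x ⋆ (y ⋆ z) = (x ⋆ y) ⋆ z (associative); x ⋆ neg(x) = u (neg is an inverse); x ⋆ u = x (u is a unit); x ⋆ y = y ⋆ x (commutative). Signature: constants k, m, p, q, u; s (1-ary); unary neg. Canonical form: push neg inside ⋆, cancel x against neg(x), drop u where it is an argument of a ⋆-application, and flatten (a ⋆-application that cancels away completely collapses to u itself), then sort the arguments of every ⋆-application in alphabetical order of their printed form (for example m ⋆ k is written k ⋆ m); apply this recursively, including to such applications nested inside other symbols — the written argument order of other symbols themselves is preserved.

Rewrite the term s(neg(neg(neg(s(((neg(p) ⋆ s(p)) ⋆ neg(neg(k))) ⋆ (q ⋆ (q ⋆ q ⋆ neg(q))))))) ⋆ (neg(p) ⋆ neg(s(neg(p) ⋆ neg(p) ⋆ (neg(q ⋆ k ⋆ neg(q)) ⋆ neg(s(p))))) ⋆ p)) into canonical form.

Descend into:  neg(neg(neg(s(((neg(p) ⋆ s(p)) ⋆ neg(neg(k))) ⋆ (q ⋆ (q ⋆ q ⋆ neg(q))))))) ⋆ (neg(p) ⋆ neg(s(neg(p) ⋆ neg(p) ⋆ (neg(q ⋆ k ⋆ neg(q)) ⋆ neg(s(p))))) ⋆ p)
Push neg inside:  distribute neg over ⋆ and collapse double neg
Cancel:  p cancels
Combine occurrences:  neg(s(k ⋆ neg(p) ⋆ q ⋆ q ⋆ s(p))) ⋆ neg(s(neg(k) ⋆ neg(p) ⋆ neg(p) ⋆ neg(s(p))))
Put back:  s(neg(s(k ⋆ neg(p) ⋆ q ⋆ q ⋆ s(p))) ⋆ neg(s(neg(k) ⋆ neg(p) ⋆ neg(p) ⋆ neg(s(p)))))

Answer: s(neg(s(k ⋆ neg(p) ⋆ q ⋆ q ⋆ s(p))) ⋆ neg(s(neg(k) ⋆ neg(p) ⋆ neg(p) ⋆ neg(s(p)))))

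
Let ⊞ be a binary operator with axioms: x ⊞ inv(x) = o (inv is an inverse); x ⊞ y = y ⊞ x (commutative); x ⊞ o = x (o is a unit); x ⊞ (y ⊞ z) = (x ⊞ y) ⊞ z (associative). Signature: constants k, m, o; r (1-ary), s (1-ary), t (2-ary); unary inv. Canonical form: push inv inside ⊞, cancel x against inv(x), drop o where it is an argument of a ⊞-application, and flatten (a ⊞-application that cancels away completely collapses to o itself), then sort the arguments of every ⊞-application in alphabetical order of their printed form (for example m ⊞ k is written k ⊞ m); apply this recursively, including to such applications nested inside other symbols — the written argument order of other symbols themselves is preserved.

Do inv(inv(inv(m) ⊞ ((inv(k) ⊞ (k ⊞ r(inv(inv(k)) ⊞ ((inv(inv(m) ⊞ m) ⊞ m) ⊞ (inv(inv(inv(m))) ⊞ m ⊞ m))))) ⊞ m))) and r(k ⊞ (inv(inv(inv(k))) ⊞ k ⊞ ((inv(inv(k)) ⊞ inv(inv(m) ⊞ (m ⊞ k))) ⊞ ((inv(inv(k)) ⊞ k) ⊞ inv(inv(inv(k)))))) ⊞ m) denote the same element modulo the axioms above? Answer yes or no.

Answer: no — r(k ⊞ m ⊞ m) vs r(k ⊞ k ⊞ m)

Derivation:
Left:  inv(inv(inv(m) ⊞ ((inv(k) ⊞ (k ⊞ r(inv(inv(k)) ⊞ ((inv(inv(m) ⊞ m) ⊞ m) ⊞ (inv(inv(inv(m))) ⊞ m ⊞ m))))) ⊞ m)))
  Push inv inside:  distribute inv over ⊞ and collapse double inv
  Inverses cancel:  m cancels; k cancels
  Collect terms:  r(k ⊞ m ⊞ m)
Right:  r(k ⊞ (inv(inv(inv(k))) ⊞ k ⊞ ((inv(inv(k)) ⊞ inv(inv(m) ⊞ (m ⊞ k))) ⊞ ((inv(inv(k)) ⊞ k) ⊞ inv(inv(inv(k)))))) ⊞ m)
  Work inside:  k ⊞ (inv(inv(inv(k))) ⊞ k ⊞ ((inv(inv(k)) ⊞ inv(inv(m) ⊞ (m ⊞ k))) ⊞ ((inv(inv(k)) ⊞ k) ⊞ inv(inv(inv(k)))))) ⊞ m
  Push inv inside:  distribute inv over ⊞ and collapse double inv
  Collect terms:  k ⊞ k ⊞ m
  Rebuild:  r(k ⊞ k ⊞ m)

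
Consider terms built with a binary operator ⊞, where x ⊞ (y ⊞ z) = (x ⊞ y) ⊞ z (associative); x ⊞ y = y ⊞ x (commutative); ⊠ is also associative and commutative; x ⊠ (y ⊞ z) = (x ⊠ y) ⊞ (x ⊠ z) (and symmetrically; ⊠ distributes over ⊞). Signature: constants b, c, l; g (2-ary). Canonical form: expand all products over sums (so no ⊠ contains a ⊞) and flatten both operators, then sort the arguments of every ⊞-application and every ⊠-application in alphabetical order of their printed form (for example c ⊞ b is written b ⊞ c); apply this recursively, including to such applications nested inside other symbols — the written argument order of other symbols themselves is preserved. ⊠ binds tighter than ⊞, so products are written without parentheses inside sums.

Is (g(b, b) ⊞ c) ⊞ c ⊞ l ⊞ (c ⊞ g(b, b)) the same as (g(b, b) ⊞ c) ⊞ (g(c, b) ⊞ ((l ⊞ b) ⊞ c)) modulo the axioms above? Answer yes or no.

Answer: no — c ⊞ c ⊞ c ⊞ g(b, b) ⊞ g(b, b) ⊞ l vs b ⊞ c ⊞ c ⊞ g(b, b) ⊞ g(c, b) ⊞ l

Derivation:
Left:  (g(b, b) ⊞ c) ⊞ c ⊞ l ⊞ (c ⊞ g(b, b))
  Merge nested applications:  g(b, b) ⊞ c ⊞ c ⊞ l ⊞ c ⊞ g(b, b)
  Order the arguments:  c ⊞ c ⊞ c ⊞ g(b, b) ⊞ g(b, b) ⊞ l
Right:  (g(b, b) ⊞ c) ⊞ (g(c, b) ⊞ ((l ⊞ b) ⊞ c))
  Merge nested applications:  g(b, b) ⊞ c ⊞ g(c, b) ⊞ l ⊞ b ⊞ c
  Sort arguments:  b ⊞ c ⊞ c ⊞ g(b, b) ⊞ g(c, b) ⊞ l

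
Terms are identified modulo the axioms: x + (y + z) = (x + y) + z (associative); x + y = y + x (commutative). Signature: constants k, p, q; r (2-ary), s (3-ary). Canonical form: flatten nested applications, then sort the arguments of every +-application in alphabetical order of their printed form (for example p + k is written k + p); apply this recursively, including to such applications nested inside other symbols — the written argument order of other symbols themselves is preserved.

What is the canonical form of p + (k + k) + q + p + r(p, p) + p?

Merge nested applications:  p + k + k + q + p + r(p, p) + p
Order the arguments:  k + k + p + p + p + q + r(p, p)

Answer: k + k + p + p + p + q + r(p, p)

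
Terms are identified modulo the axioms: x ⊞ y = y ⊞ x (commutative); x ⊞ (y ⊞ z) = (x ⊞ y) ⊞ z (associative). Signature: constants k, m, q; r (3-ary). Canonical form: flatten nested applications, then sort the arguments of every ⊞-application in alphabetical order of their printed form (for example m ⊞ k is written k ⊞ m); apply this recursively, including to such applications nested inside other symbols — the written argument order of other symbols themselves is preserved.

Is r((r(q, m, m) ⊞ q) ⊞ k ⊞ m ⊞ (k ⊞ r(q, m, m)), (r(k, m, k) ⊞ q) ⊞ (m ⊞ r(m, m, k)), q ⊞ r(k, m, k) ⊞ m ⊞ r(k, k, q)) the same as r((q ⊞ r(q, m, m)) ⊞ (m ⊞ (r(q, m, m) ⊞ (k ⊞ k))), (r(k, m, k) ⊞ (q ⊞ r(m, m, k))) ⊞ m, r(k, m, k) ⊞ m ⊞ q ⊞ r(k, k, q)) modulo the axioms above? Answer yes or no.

Left:  r((r(q, m, m) ⊞ q) ⊞ k ⊞ m ⊞ (k ⊞ r(q, m, m)), (r(k, m, k) ⊞ q) ⊞ (m ⊞ r(m, m, k)), q ⊞ r(k, m, k) ⊞ m ⊞ r(k, k, q))
  Work inside:  (r(q, m, m) ⊞ q) ⊞ k ⊞ m ⊞ (k ⊞ r(q, m, m))
  Merge nested applications:  r(q, m, m) ⊞ q ⊞ k ⊞ m ⊞ k ⊞ r(q, m, m)
  Sort arguments:  k ⊞ k ⊞ m ⊞ q ⊞ r(q, m, m) ⊞ r(q, m, m)
  Reassemble:  r(k ⊞ k ⊞ m ⊞ q ⊞ r(q, m, m) ⊞ r(q, m, m), m ⊞ q ⊞ r(k, m, k) ⊞ r(m, m, k), m ⊞ q ⊞ r(k, k, q) ⊞ r(k, m, k))
Right:  r((q ⊞ r(q, m, m)) ⊞ (m ⊞ (r(q, m, m) ⊞ (k ⊞ k))), (r(k, m, k) ⊞ (q ⊞ r(m, m, k))) ⊞ m, r(k, m, k) ⊞ m ⊞ q ⊞ r(k, k, q))
  Work inside:  (q ⊞ r(q, m, m)) ⊞ (m ⊞ (r(q, m, m) ⊞ (k ⊞ k)))
  Merge nested applications:  q ⊞ r(q, m, m) ⊞ m ⊞ r(q, m, m) ⊞ k ⊞ k
  Order the arguments:  k ⊞ k ⊞ m ⊞ q ⊞ r(q, m, m) ⊞ r(q, m, m)
  Put back:  r(k ⊞ k ⊞ m ⊞ q ⊞ r(q, m, m) ⊞ r(q, m, m), m ⊞ q ⊞ r(k, m, k) ⊞ r(m, m, k), m ⊞ q ⊞ r(k, k, q) ⊞ r(k, m, k))

Answer: yes — both canonical forms are r(k ⊞ k ⊞ m ⊞ q ⊞ r(q, m, m) ⊞ r(q, m, m), m ⊞ q ⊞ r(k, m, k) ⊞ r(m, m, k), m ⊞ q ⊞ r(k, k, q) ⊞ r(k, m, k))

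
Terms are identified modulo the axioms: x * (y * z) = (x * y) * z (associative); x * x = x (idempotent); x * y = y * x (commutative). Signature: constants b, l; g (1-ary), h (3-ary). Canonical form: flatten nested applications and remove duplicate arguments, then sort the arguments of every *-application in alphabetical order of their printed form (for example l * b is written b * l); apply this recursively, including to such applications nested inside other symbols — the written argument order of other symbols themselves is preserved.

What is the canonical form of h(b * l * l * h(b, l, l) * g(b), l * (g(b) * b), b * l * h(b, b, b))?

Answer: h(b * g(b) * h(b, l, l) * l, b * g(b) * l, b * h(b, b, b) * l)

Derivation:
Descend into:  b * l * l * h(b, l, l) * g(b)
Drop duplicates:  drop duplicate l
Order the arguments:  b * g(b) * h(b, l, l) * l
Rebuild:  h(b * g(b) * h(b, l, l) * l, b * g(b) * l, b * h(b, b, b) * l)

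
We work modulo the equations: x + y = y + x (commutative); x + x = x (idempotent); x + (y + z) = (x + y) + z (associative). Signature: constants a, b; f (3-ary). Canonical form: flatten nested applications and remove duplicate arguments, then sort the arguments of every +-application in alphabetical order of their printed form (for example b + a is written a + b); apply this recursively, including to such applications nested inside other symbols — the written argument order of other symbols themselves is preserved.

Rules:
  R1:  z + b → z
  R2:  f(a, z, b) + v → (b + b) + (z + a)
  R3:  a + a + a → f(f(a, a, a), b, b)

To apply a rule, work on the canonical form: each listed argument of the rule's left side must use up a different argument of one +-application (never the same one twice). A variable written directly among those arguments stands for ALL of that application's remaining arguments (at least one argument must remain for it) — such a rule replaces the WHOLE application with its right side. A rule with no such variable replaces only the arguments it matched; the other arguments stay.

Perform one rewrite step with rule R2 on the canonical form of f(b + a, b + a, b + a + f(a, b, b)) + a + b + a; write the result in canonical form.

Canonical form:  a + b + f(a + b, a + b, a + b + f(a, b, b))
Apply R2:  consuming f(a, b, b);  v := a + b, z := b
The extension variable absorbs all remaining arguments, so the whole application is rewritten.
New term:  a + b + f(a + b, a + b, a + b)

Answer: a + b + f(a + b, a + b, a + b)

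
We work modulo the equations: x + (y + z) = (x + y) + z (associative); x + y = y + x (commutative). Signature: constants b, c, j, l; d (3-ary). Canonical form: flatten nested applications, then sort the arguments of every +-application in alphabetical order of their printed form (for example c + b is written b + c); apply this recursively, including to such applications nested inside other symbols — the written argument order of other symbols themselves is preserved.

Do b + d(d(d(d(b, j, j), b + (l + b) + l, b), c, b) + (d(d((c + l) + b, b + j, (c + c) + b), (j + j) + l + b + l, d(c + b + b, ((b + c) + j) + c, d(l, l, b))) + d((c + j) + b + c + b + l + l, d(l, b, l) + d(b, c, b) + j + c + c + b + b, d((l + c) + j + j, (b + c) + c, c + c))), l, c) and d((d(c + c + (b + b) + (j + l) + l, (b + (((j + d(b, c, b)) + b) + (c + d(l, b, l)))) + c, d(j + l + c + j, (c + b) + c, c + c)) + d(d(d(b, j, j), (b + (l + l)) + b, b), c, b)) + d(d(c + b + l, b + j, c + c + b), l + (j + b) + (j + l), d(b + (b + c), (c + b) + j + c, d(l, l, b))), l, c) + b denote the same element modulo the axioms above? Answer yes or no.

Left:  b + d(d(d(d(b, j, j), b + (l + b) + l, b), c, b) + (d(d((c + l) + b, b + j, (c + c) + b), (j + j) + l + b + l, d(c + b + b, ((b + c) + j) + c, d(l, l, b))) + d((c + j) + b + c + b + l + l, d(l, b, l) + d(b, c, b) + j + c + c + b + b, d((l + c) + j + j, (b + c) + c, c + c))), l, c)
  Inside:  d(d(d(d(b, j, j), b + (l + b) + l, b), c, b) + (d(d((c + l) + b, b + j, (c + c) + b), (j + j) + l + b + l, d(c + b + b, ((b + c) + j) + c, d(l, l, b))) + d((c + j) + b + c + b + l + l, d(l, b, l) + d(b, c, b) + j + c + c + b + b, d((l + c) + j + j, (b + c) + c, c + c))), l, c)  →  d(d(b + b + c + c + j + l + l, b + b + c + c + d(b, c, b) + d(l, b, l) + j, d(c + j + j + l, b + c + c, c + c)) + d(d(b + c + l, b + j, b + c + c), b + j + j + l + l, d(b + b + c, b + c + c + j, d(l, l, b))) + d(d(d(b, j, j), b + b + l + l, b), c, b), l, c)
  Order the arguments:  b + d(d(b + b + c + c + j + l + l, b + b + c + c + d(b, c, b) + d(l, b, l) + j, d(c + j + j + l, b + c + c, c + c)) + d(d(b + c + l, b + j, b + c + c), b + j + j + l + l, d(b + b + c, b + c + c + j, d(l, l, b))) + d(d(d(b, j, j), b + b + l + l, b), c, b), l, c)
Right:  d((d(c + c + (b + b) + (j + l) + l, (b + (((j + d(b, c, b)) + b) + (c + d(l, b, l)))) + c, d(j + l + c + j, (c + b) + c, c + c)) + d(d(d(b, j, j), (b + (l + l)) + b, b), c, b)) + d(d(c + b + l, b + j, c + c + b), l + (j + b) + (j + l), d(b + (b + c), (c + b) + j + c, d(l, l, b))), l, c) + b
  Canonicalize subterm:  d((d(c + c + (b + b) + (j + l) + l, (b + (((j + d(b, c, b)) + b) + (c + d(l, b, l)))) + c, d(j + l + c + j, (c + b) + c, c + c)) + d(d(d(b, j, j), (b + (l + l)) + b, b), c, b)) + d(d(c + b + l, b + j, c + c + b), l + (j + b) + (j + l), d(b + (b + c), (c + b) + j + c, d(l, l, b))), l, c)  →  d(d(b + b + c + c + j + l + l, b + b + c + c + d(b, c, b) + d(l, b, l) + j, d(c + j + j + l, b + c + c, c + c)) + d(d(b + c + l, b + j, b + c + c), b + j + j + l + l, d(b + b + c, b + c + c + j, d(l, l, b))) + d(d(d(b, j, j), b + b + l + l, b), c, b), l, c)
  Order the arguments:  b + d(d(b + b + c + c + j + l + l, b + b + c + c + d(b, c, b) + d(l, b, l) + j, d(c + j + j + l, b + c + c, c + c)) + d(d(b + c + l, b + j, b + c + c), b + j + j + l + l, d(b + b + c, b + c + c + j, d(l, l, b))) + d(d(d(b, j, j), b + b + l + l, b), c, b), l, c)

Answer: yes — both canonical forms are b + d(d(b + b + c + c + j + l + l, b + b + c + c + d(b, c, b) + d(l, b, l) + j, d(c + j + j + l, b + c + c, c + c)) + d(d(b + c + l, b + j, b + c + c), b + j + j + l + l, d(b + b + c, b + c + c + j, d(l, l, b))) + d(d(d(b, j, j), b + b + l + l, b), c, b), l, c)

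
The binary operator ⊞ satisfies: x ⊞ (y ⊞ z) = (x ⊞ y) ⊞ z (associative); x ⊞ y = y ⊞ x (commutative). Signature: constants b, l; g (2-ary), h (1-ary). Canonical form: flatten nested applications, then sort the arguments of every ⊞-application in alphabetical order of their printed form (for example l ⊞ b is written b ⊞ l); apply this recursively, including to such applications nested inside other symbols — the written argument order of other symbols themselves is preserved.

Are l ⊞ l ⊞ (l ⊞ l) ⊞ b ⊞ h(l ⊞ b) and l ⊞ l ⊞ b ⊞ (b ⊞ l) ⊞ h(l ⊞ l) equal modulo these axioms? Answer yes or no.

Answer: no — b ⊞ h(b ⊞ l) ⊞ l ⊞ l ⊞ l ⊞ l vs b ⊞ b ⊞ h(l ⊞ l) ⊞ l ⊞ l ⊞ l

Derivation:
Left:  l ⊞ l ⊞ (l ⊞ l) ⊞ b ⊞ h(l ⊞ b)
  Merge nested applications:  l ⊞ l ⊞ l ⊞ l ⊞ b ⊞ h(l ⊞ b)
  Canonicalize subterm:  h(l ⊞ b)  →  h(b ⊞ l)
  Sort arguments:  b ⊞ h(b ⊞ l) ⊞ l ⊞ l ⊞ l ⊞ l
Right:  l ⊞ l ⊞ b ⊞ (b ⊞ l) ⊞ h(l ⊞ l)
  Un-nest:  l ⊞ l ⊞ b ⊞ b ⊞ l ⊞ h(l ⊞ l)
  Sort arguments:  b ⊞ b ⊞ h(l ⊞ l) ⊞ l ⊞ l ⊞ l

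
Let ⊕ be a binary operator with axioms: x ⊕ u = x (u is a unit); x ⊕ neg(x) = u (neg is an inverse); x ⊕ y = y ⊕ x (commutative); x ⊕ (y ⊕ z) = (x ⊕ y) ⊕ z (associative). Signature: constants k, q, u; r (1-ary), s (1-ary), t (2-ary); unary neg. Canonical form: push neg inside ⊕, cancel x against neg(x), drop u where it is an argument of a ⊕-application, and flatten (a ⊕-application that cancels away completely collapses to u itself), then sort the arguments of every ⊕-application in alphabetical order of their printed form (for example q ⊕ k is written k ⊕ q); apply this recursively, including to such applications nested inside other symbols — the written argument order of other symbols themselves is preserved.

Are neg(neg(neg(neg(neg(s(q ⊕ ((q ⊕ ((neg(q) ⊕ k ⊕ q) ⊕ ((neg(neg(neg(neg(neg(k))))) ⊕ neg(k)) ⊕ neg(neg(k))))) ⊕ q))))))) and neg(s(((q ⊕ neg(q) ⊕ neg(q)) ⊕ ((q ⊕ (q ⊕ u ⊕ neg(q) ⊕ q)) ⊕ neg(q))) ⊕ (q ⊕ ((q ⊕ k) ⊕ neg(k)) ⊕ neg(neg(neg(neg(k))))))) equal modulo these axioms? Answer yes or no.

Left:  neg(neg(neg(neg(neg(s(q ⊕ ((q ⊕ ((neg(q) ⊕ k ⊕ q) ⊕ ((neg(neg(neg(neg(neg(k))))) ⊕ neg(k)) ⊕ neg(neg(k))))) ⊕ q)))))))
  Push neg inside:  distribute neg over ⊕ and collapse double neg
  Collect:  neg(s(q ⊕ q ⊕ q))
Right:  neg(s(((q ⊕ neg(q) ⊕ neg(q)) ⊕ ((q ⊕ (q ⊕ u ⊕ neg(q) ⊕ q)) ⊕ neg(q))) ⊕ (q ⊕ ((q ⊕ k) ⊕ neg(k)) ⊕ neg(neg(neg(neg(k)))))))
  Push neg inside:  distribute neg over ⊕ and collapse double neg
  Collect:  neg(s(k ⊕ q ⊕ q))

Answer: no — neg(s(q ⊕ q ⊕ q)) vs neg(s(k ⊕ q ⊕ q))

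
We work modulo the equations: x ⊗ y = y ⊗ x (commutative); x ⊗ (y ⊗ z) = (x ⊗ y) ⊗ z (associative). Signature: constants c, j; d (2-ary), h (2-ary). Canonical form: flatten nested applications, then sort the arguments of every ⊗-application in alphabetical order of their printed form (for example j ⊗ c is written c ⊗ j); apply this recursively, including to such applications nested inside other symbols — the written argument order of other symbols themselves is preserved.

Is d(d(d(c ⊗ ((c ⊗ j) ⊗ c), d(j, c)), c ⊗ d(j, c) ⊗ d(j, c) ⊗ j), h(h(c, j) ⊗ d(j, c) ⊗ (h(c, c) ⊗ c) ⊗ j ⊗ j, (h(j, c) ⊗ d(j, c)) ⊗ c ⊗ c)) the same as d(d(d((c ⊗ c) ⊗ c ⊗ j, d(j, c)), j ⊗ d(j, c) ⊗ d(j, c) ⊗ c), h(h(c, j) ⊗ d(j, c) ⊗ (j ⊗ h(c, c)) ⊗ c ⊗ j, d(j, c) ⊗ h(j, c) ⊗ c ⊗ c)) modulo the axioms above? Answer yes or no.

Left:  d(d(d(c ⊗ ((c ⊗ j) ⊗ c), d(j, c)), c ⊗ d(j, c) ⊗ d(j, c) ⊗ j), h(h(c, j) ⊗ d(j, c) ⊗ (h(c, c) ⊗ c) ⊗ j ⊗ j, (h(j, c) ⊗ d(j, c)) ⊗ c ⊗ c))
  Descend into:  h(c, j) ⊗ d(j, c) ⊗ (h(c, c) ⊗ c) ⊗ j ⊗ j
  Flatten:  h(c, j) ⊗ d(j, c) ⊗ h(c, c) ⊗ c ⊗ j ⊗ j
  Sort:  c ⊗ d(j, c) ⊗ h(c, c) ⊗ h(c, j) ⊗ j ⊗ j
  Put back:  d(d(d(c ⊗ c ⊗ c ⊗ j, d(j, c)), c ⊗ d(j, c) ⊗ d(j, c) ⊗ j), h(c ⊗ d(j, c) ⊗ h(c, c) ⊗ h(c, j) ⊗ j ⊗ j, c ⊗ c ⊗ d(j, c) ⊗ h(j, c)))
Right:  d(d(d((c ⊗ c) ⊗ c ⊗ j, d(j, c)), j ⊗ d(j, c) ⊗ d(j, c) ⊗ c), h(h(c, j) ⊗ d(j, c) ⊗ (j ⊗ h(c, c)) ⊗ c ⊗ j, d(j, c) ⊗ h(j, c) ⊗ c ⊗ c))
  Work inside:  h(c, j) ⊗ d(j, c) ⊗ (j ⊗ h(c, c)) ⊗ c ⊗ j
  Un-nest:  h(c, j) ⊗ d(j, c) ⊗ j ⊗ h(c, c) ⊗ c ⊗ j
  Sort arguments:  c ⊗ d(j, c) ⊗ h(c, c) ⊗ h(c, j) ⊗ j ⊗ j
  Put back:  d(d(d(c ⊗ c ⊗ c ⊗ j, d(j, c)), c ⊗ d(j, c) ⊗ d(j, c) ⊗ j), h(c ⊗ d(j, c) ⊗ h(c, c) ⊗ h(c, j) ⊗ j ⊗ j, c ⊗ c ⊗ d(j, c) ⊗ h(j, c)))

Answer: yes — both canonical forms are d(d(d(c ⊗ c ⊗ c ⊗ j, d(j, c)), c ⊗ d(j, c) ⊗ d(j, c) ⊗ j), h(c ⊗ d(j, c) ⊗ h(c, c) ⊗ h(c, j) ⊗ j ⊗ j, c ⊗ c ⊗ d(j, c) ⊗ h(j, c)))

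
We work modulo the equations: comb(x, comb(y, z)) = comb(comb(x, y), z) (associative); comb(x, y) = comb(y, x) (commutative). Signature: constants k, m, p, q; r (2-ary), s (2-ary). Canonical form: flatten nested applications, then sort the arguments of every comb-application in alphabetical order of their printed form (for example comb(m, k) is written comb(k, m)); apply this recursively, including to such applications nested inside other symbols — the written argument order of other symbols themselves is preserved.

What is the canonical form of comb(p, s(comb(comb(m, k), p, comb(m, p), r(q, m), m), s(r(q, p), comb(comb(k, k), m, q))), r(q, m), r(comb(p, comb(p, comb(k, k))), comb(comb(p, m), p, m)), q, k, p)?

Canonicalize subterm:  s(comb(comb(m, k), p, comb(m, p), r(q, m), m), s(r(q, p), comb(comb(k, k), m, q)))  →  s(comb(k, m, m, m, p, p, r(q, m)), s(r(q, p), comb(k, k, m, q)))
Inside:  r(comb(p, comb(p, comb(k, k))), comb(comb(p, m), p, m))  →  r(comb(k, k, p, p), comb(m, m, p, p))
Order the arguments:  comb(k, p, p, q, r(comb(k, k, p, p), comb(m, m, p, p)), r(q, m), s(comb(k, m, m, m, p, p, r(q, m)), s(r(q, p), comb(k, k, m, q))))

Answer: comb(k, p, p, q, r(comb(k, k, p, p), comb(m, m, p, p)), r(q, m), s(comb(k, m, m, m, p, p, r(q, m)), s(r(q, p), comb(k, k, m, q))))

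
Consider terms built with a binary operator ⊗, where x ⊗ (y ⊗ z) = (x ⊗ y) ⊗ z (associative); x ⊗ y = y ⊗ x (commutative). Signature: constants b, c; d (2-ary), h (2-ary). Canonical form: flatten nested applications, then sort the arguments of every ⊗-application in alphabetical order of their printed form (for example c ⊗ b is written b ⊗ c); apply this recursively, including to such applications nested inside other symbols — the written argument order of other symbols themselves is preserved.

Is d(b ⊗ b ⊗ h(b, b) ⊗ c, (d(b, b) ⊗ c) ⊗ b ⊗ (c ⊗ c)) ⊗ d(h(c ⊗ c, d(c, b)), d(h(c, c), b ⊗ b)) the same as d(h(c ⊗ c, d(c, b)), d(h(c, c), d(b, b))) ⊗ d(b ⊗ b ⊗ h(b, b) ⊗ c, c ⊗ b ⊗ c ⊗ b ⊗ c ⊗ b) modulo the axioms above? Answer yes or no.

Answer: no — d(b ⊗ b ⊗ c ⊗ h(b, b), b ⊗ c ⊗ c ⊗ c ⊗ d(b, b)) ⊗ d(h(c ⊗ c, d(c, b)), d(h(c, c), b ⊗ b)) vs d(b ⊗ b ⊗ c ⊗ h(b, b), b ⊗ b ⊗ b ⊗ c ⊗ c ⊗ c) ⊗ d(h(c ⊗ c, d(c, b)), d(h(c, c), d(b, b)))

Derivation:
Left:  d(b ⊗ b ⊗ h(b, b) ⊗ c, (d(b, b) ⊗ c) ⊗ b ⊗ (c ⊗ c)) ⊗ d(h(c ⊗ c, d(c, b)), d(h(c, c), b ⊗ b))
  Simplify inside:  d(b ⊗ b ⊗ h(b, b) ⊗ c, (d(b, b) ⊗ c) ⊗ b ⊗ (c ⊗ c))  →  d(b ⊗ b ⊗ c ⊗ h(b, b), b ⊗ c ⊗ c ⊗ c ⊗ d(b, b))
  Sort arguments:  d(b ⊗ b ⊗ c ⊗ h(b, b), b ⊗ c ⊗ c ⊗ c ⊗ d(b, b)) ⊗ d(h(c ⊗ c, d(c, b)), d(h(c, c), b ⊗ b))
Right:  d(h(c ⊗ c, d(c, b)), d(h(c, c), d(b, b))) ⊗ d(b ⊗ b ⊗ h(b, b) ⊗ c, c ⊗ b ⊗ c ⊗ b ⊗ c ⊗ b)
  Inside:  d(b ⊗ b ⊗ h(b, b) ⊗ c, c ⊗ b ⊗ c ⊗ b ⊗ c ⊗ b)  →  d(b ⊗ b ⊗ c ⊗ h(b, b), b ⊗ b ⊗ b ⊗ c ⊗ c ⊗ c)
  Order the arguments:  d(b ⊗ b ⊗ c ⊗ h(b, b), b ⊗ b ⊗ b ⊗ c ⊗ c ⊗ c) ⊗ d(h(c ⊗ c, d(c, b)), d(h(c, c), d(b, b)))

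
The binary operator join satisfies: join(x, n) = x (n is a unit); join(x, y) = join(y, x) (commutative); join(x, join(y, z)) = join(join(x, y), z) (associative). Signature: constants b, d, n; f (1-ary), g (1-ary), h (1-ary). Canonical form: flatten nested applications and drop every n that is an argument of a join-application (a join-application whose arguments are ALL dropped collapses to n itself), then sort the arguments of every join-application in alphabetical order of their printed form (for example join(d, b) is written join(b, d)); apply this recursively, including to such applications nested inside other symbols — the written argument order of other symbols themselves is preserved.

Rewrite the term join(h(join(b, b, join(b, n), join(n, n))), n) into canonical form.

Answer: h(join(b, b, b))

Derivation:
Inside:  h(join(b, b, join(b, n), join(n, n)))  →  h(join(b, b, b))
Unit:  drop n
Sort:  h(join(b, b, b))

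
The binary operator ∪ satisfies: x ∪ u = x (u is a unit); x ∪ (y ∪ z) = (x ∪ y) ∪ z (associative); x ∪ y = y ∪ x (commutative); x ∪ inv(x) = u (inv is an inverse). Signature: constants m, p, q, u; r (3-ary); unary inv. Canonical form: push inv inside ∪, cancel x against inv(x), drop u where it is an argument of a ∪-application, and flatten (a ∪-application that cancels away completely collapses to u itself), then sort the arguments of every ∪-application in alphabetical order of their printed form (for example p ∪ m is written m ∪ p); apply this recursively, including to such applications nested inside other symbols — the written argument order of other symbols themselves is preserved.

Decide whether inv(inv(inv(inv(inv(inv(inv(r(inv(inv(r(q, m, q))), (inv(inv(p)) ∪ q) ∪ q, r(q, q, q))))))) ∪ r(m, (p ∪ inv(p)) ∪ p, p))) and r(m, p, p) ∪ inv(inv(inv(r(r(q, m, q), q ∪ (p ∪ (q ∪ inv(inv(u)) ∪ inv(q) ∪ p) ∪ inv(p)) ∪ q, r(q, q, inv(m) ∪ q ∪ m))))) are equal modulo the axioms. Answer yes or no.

Answer: yes — both canonical forms are inv(r(r(q, m, q), p ∪ q ∪ q, r(q, q, q))) ∪ r(m, p, p)

Derivation:
Left:  inv(inv(inv(inv(inv(inv(inv(r(inv(inv(r(q, m, q))), (inv(inv(p)) ∪ q) ∪ q, r(q, q, q))))))) ∪ r(m, (p ∪ inv(p)) ∪ p, p)))
  Push inv inside:  distribute inv over ∪ and collapse double inv
  Collect terms:  inv(r(r(q, m, q), p ∪ q ∪ q, r(q, q, q))) ∪ r(m, p, p)
Right:  r(m, p, p) ∪ inv(inv(inv(r(r(q, m, q), q ∪ (p ∪ (q ∪ inv(inv(u)) ∪ inv(q) ∪ p) ∪ inv(p)) ∪ q, r(q, q, inv(m) ∪ q ∪ m)))))
  Push inv inside:  distribute inv over ∪ and collapse double inv
  Collect:  r(m, p, p) ∪ inv(r(r(q, m, q), p ∪ q ∪ q, r(q, q, q)))
  Sort:  inv(r(r(q, m, q), p ∪ q ∪ q, r(q, q, q))) ∪ r(m, p, p)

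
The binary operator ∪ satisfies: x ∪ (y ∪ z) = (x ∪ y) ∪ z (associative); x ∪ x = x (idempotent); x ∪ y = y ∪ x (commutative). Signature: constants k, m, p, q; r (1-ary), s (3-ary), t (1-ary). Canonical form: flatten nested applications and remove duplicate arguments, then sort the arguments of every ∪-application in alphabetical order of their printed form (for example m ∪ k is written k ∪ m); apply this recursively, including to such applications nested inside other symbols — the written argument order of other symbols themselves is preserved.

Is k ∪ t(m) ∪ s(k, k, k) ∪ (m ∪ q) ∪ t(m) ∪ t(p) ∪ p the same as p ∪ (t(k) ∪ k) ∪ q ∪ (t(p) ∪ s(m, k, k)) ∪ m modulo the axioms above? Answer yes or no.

Answer: no — k ∪ m ∪ p ∪ q ∪ s(k, k, k) ∪ t(m) ∪ t(p) vs k ∪ m ∪ p ∪ q ∪ s(m, k, k) ∪ t(k) ∪ t(p)

Derivation:
Left:  k ∪ t(m) ∪ s(k, k, k) ∪ (m ∪ q) ∪ t(m) ∪ t(p) ∪ p
  Flatten:  k ∪ t(m) ∪ s(k, k, k) ∪ m ∪ q ∪ t(m) ∪ t(p) ∪ p
  Idempotence:  drop duplicate t(m)
  Order the arguments:  k ∪ m ∪ p ∪ q ∪ s(k, k, k) ∪ t(m) ∪ t(p)
Right:  p ∪ (t(k) ∪ k) ∪ q ∪ (t(p) ∪ s(m, k, k)) ∪ m
  Flatten:  p ∪ t(k) ∪ k ∪ q ∪ t(p) ∪ s(m, k, k) ∪ m
  Sort arguments:  k ∪ m ∪ p ∪ q ∪ s(m, k, k) ∪ t(k) ∪ t(p)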